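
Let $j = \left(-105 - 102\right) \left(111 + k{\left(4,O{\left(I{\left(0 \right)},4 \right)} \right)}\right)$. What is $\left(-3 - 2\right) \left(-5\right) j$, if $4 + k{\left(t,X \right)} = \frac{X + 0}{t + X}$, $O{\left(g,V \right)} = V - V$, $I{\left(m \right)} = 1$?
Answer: $-553725$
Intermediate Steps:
$O{\left(g,V \right)} = 0$
$k{\left(t,X \right)} = -4 + \frac{X}{X + t}$ ($k{\left(t,X \right)} = -4 + \frac{X + 0}{t + X} = -4 + \frac{X}{X + t}$)
$j = -22149$ ($j = \left(-105 - 102\right) \left(111 + \frac{\left(-4\right) 4 - 0}{0 + 4}\right) = - 207 \left(111 + \frac{-16 + 0}{4}\right) = - 207 \left(111 + \frac{1}{4} \left(-16\right)\right) = - 207 \left(111 - 4\right) = \left(-207\right) 107 = -22149$)
$\left(-3 - 2\right) \left(-5\right) j = \left(-3 - 2\right) \left(-5\right) \left(-22149\right) = \left(-5\right) \left(-5\right) \left(-22149\right) = 25 \left(-22149\right) = -553725$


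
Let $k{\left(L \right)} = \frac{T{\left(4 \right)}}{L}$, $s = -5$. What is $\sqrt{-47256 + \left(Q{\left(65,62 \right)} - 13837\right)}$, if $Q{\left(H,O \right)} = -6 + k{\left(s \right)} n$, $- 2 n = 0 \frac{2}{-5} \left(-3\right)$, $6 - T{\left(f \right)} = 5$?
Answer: $i \sqrt{61099} \approx 247.18 i$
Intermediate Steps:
$T{\left(f \right)} = 1$ ($T{\left(f \right)} = 6 - 5 = 1$)
$k{\left(L \right)} = \frac{1}{L}$ ($k{\left(L \right)} = 1 \frac{1}{L} = \frac{1}{L}$)
$n = 0$ ($n = - \frac{0 \frac{2}{-5} \left(-3\right)}{2} = - \frac{0 \cdot 2 \left(- \frac{1}{5}\right) \left(-3\right)}{2} = - \frac{0 \left(- \frac{2}{5}\right) \left(-3\right)}{2} = - \frac{0 \left(-3\right)}{2} = \left(- \frac{1}{2}\right) 0 = 0$)
$Q{\left(H,O \right)} = -6$ ($Q{\left(H,O \right)} = -6 + \frac{1}{-5} \cdot 0 = -6 - 0 = -6 + 0 = -6$)
$\sqrt{-47256 + \left(Q{\left(65,62 \right)} - 13837\right)} = \sqrt{-47256 - 13843} = \sqrt{-61099} = i \sqrt{61099}$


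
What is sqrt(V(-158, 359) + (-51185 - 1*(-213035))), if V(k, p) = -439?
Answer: sqrt(161411) ≈ 401.76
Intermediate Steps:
sqrt(V(-158, 359) + (-51185 - 1*(-213035))) = sqrt(-439 + (-51185 - 1*(-213035))) = sqrt(-439 + (-51185 + 213035)) = sqrt(-439 + 161850) = sqrt(161411)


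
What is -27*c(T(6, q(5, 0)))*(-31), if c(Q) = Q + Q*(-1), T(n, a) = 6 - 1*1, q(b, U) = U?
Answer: 0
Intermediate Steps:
T(n, a) = 5 (T(n, a) = 6 - 1 = 5)
c(Q) = 0 (c(Q) = Q - Q = 0)
-27*c(T(6, q(5, 0)))*(-31) = -27*0*(-31) = 0*(-31) = 0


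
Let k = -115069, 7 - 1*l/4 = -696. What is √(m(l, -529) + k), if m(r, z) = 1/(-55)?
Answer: 2*I*√87020945/55 ≈ 339.22*I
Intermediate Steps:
l = 2812 (l = 28 - 4*(-696) = 28 + 2784 = 2812)
m(r, z) = -1/55
√(m(l, -529) + k) = √(-1/55 - 115069) = √(-6328796/55) = 2*I*√87020945/55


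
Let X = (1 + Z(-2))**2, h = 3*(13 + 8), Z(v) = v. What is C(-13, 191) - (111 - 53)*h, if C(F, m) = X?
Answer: -3653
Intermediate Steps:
h = 63 (h = 3*21 = 63)
X = 1 (X = (1 - 2)**2 = (-1)**2 = 1)
C(F, m) = 1
C(-13, 191) - (111 - 53)*h = 1 - (111 - 53)*63 = 1 - 58*63 = 1 - 1*3654 = 1 - 3654 = -3653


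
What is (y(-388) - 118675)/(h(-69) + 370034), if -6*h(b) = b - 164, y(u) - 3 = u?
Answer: -714360/2220437 ≈ -0.32172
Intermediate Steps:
y(u) = 3 + u
h(b) = 82/3 - b/6 (h(b) = -(b - 164)/6 = -(-164 + b)/6 = 82/3 - b/6)
(y(-388) - 118675)/(h(-69) + 370034) = ((3 - 388) - 118675)/((82/3 - ⅙*(-69)) + 370034) = (-385 - 118675)/((82/3 + 23/2) + 370034) = -119060/(233/6 + 370034) = -119060/2220437/6 = -119060*6/2220437 = -714360/2220437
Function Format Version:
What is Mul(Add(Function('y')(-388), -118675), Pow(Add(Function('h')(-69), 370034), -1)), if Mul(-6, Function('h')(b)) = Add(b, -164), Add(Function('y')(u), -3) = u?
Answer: Rational(-714360, 2220437) ≈ -0.32172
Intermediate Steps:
Function('y')(u) = Add(3, u)
Function('h')(b) = Add(Rational(82, 3), Mul(Rational(-1, 6), b)) (Function('h')(b) = Mul(Rational(-1, 6), Add(b, -164)) = Mul(Rational(-1, 6), Add(-164, b)) = Add(Rational(82, 3), Mul(Rational(-1, 6), b)))
Mul(Add(Function('y')(-388), -118675), Pow(Add(Function('h')(-69), 370034), -1)) = Mul(Add(Add(3, -388), -118675), Pow(Add(Add(Rational(82, 3), Mul(Rational(-1, 6), -69)), 370034), -1)) = Mul(Add(-385, -118675), Pow(Add(Add(Rational(82, 3), Rational(23, 2)), 370034), -1)) = Mul(-119060, Pow(Add(Rational(233, 6), 370034), -1)) = Mul(-119060, Pow(Rational(2220437, 6), -1)) = Mul(-119060, Rational(6, 2220437)) = Rational(-714360, 2220437)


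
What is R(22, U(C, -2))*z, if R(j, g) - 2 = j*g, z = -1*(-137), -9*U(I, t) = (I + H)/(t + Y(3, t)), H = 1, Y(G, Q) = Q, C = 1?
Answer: 3973/9 ≈ 441.44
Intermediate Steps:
U(I, t) = -(1 + I)/(18*t) (U(I, t) = -(I + 1)/(9*(t + t)) = -(1 + I)/(9*(2*t)) = -(1 + I)*1/(2*t)/9 = -(1 + I)/(18*t))
z = 137
R(j, g) = 2 + g*j (R(j, g) = 2 + j*g = 2 + g*j)
R(22, U(C, -2))*z = (2 + ((1/18)*(-1 - 1*1)/(-2))*22)*137 = (2 + ((1/18)*(-½)*(-1 - 1))*22)*137 = (2 + ((1/18)*(-½)*(-2))*22)*137 = (2 + (1/18)*22)*137 = (2 + 11/9)*137 = (29/9)*137 = 3973/9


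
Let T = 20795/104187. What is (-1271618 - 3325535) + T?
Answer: -478963558816/104187 ≈ -4.5972e+6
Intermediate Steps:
T = 20795/104187 (T = 20795*(1/104187) = 20795/104187 ≈ 0.19959)
(-1271618 - 3325535) + T = (-1271618 - 3325535) + 20795/104187 = -4597153 + 20795/104187 = -478963558816/104187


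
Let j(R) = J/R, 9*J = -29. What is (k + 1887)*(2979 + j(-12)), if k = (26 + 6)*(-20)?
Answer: 401235967/108 ≈ 3.7151e+6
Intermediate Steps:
J = -29/9 (J = (⅑)*(-29) = -29/9 ≈ -3.2222)
j(R) = -29/(9*R)
k = -640 (k = 32*(-20) = -640)
(k + 1887)*(2979 + j(-12)) = (-640 + 1887)*(2979 - 29/9/(-12)) = 1247*(2979 - 29/9*(-1/12)) = 1247*(2979 + 29/108) = 1247*(321761/108) = 401235967/108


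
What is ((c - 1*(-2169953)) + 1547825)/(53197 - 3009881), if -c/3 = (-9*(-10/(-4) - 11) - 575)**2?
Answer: -11889085/11826736 ≈ -1.0053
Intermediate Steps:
c = -2982027/4 (c = -3*(-9*(-10/(-4) - 11) - 575)**2 = -3*(-9*(-10*(-1/4) - 11) - 575)**2 = -3*(-9*(5/2 - 11) - 575)**2 = -3*(-9*(-17/2) - 575)**2 = -3*(153/2 - 575)**2 = -3*(-997/2)**2 = -3*994009/4 = -2982027/4 ≈ -7.4551e+5)
((c - 1*(-2169953)) + 1547825)/(53197 - 3009881) = ((-2982027/4 - 1*(-2169953)) + 1547825)/(53197 - 3009881) = ((-2982027/4 + 2169953) + 1547825)/(-2956684) = (5697785/4 + 1547825)*(-1/2956684) = (11889085/4)*(-1/2956684) = -11889085/11826736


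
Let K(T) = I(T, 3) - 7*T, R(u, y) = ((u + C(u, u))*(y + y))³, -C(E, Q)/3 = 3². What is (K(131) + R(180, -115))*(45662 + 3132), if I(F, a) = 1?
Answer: -2126298448879741304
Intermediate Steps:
C(E, Q) = -27 (C(E, Q) = -3*3² = -3*9 = -27)
R(u, y) = 8*y³*(-27 + u)³ (R(u, y) = ((u - 27)*(y + y))³ = ((-27 + u)*(2*y))³ = (2*y*(-27 + u))³ = 8*y³*(-27 + u)³)
K(T) = 1 - 7*T
(K(131) + R(180, -115))*(45662 + 3132) = ((1 - 7*131) + 8*(-115)³*(-27 + 180)³)*(45662 + 3132) = ((1 - 917) + 8*(-1520875)*153³)*48794 = (-916 + 8*(-1520875)*3581577)*48794 = (-916 - 43577047359000)*48794 = -43577047359916*48794 = -2126298448879741304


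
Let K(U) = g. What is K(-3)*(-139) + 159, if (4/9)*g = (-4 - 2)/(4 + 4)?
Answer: 6297/16 ≈ 393.56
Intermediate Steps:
g = -27/16 (g = 9*((-4 - 2)/(4 + 4))/4 = 9*(-6/8)/4 = 9*(-6*⅛)/4 = (9/4)*(-¾) = -27/16 ≈ -1.6875)
K(U) = -27/16
K(-3)*(-139) + 159 = -27/16*(-139) + 159 = 3753/16 + 159 = 6297/16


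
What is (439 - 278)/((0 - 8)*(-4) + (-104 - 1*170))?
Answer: -161/242 ≈ -0.66529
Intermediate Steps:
(439 - 278)/((0 - 8)*(-4) + (-104 - 1*170)) = 161/(-8*(-4) + (-104 - 170)) = 161/(32 - 274) = 161/(-242) = 161*(-1/242) = -161/242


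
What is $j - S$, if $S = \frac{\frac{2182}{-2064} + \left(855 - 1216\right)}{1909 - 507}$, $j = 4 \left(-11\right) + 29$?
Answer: $- \frac{21329317}{1446864} \approx -14.742$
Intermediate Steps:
$j = -15$ ($j = -44 + 29 = -15$)
$S = - \frac{373643}{1446864}$ ($S = \frac{2182 \left(- \frac{1}{2064}\right) - 361}{1402} = \left(- \frac{1091}{1032} - 361\right) \frac{1}{1402} = \left(- \frac{373643}{1032}\right) \frac{1}{1402} = - \frac{373643}{1446864} \approx -0.25824$)
$j - S = -15 - - \frac{373643}{1446864} = -15 + \frac{373643}{1446864} = - \frac{21329317}{1446864}$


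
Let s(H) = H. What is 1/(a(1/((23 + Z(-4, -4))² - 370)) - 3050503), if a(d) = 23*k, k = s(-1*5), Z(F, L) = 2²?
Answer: -1/3050618 ≈ -3.2780e-7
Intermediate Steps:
Z(F, L) = 4
k = -5 (k = -1*5 = -5)
a(d) = -115 (a(d) = 23*(-5) = -115)
1/(a(1/((23 + Z(-4, -4))² - 370)) - 3050503) = 1/(-115 - 3050503) = 1/(-3050618) = -1/3050618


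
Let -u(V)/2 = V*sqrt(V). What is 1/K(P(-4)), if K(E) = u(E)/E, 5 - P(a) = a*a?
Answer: I*sqrt(11)/22 ≈ 0.15076*I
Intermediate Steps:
u(V) = -2*V**(3/2) (u(V) = -2*V*sqrt(V) = -2*V**(3/2))
P(a) = 5 - a**2 (P(a) = 5 - a*a = 5 - a**2)
K(E) = -2*sqrt(E) (K(E) = (-2*E**(3/2))/E = -2*sqrt(E))
1/K(P(-4)) = 1/(-2*sqrt(5 - 1*(-4)**2)) = 1/(-2*sqrt(5 - 1*16)) = 1/(-2*sqrt(5 - 16)) = 1/(-2*I*sqrt(11)) = I*sqrt(11)/22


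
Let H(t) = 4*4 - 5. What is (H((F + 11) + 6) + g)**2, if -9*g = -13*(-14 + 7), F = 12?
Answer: 64/81 ≈ 0.79012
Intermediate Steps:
g = -91/9 (g = -(-13)*(-14 + 7)/9 = -(-13)*(-7)/9 = -1/9*91 = -91/9 ≈ -10.111)
H(t) = 11 (H(t) = 16 - 5 = 11)
(H((F + 11) + 6) + g)**2 = (11 - 91/9)**2 = (8/9)**2 = 64/81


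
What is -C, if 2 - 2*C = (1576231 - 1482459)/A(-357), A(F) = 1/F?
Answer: -16738303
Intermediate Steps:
C = 16738303 (C = 1 - (1576231 - 1482459)/(2*(1/(-357))) = 1 - 46886/(-1/357) = 1 - 46886*(-357) = 1 - 1/2*(-33476604) = 1 + 16738302 = 16738303)
-C = -1*16738303 = -16738303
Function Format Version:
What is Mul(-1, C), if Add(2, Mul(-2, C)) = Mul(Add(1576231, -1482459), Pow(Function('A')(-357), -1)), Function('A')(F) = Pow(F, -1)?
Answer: -16738303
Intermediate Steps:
C = 16738303 (C = Add(1, Mul(Rational(-1, 2), Mul(Add(1576231, -1482459), Pow(Pow(-357, -1), -1)))) = Add(1, Mul(Rational(-1, 2), Mul(93772, Pow(Rational(-1, 357), -1)))) = Add(1, Mul(Rational(-1, 2), Mul(93772, -357))) = Add(1, Mul(Rational(-1, 2), -33476604)) = Add(1, 16738302) = 16738303)
Mul(-1, C) = Mul(-1, 16738303) = -16738303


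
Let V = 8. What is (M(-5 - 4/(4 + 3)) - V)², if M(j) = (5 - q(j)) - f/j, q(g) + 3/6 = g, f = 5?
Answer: 4695889/298116 ≈ 15.752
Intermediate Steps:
q(g) = -½ + g
M(j) = 11/2 - j - 5/j (M(j) = (5 - (-½ + j)) - 5/j = (5 + (½ - j)) - 5/j = (11/2 - j) - 5/j = 11/2 - j - 5/j)
(M(-5 - 4/(4 + 3)) - V)² = ((11/2 - (-5 - 4/(4 + 3)) - 5/(-5 - 4/(4 + 3))) - 1*8)² = ((11/2 - (-5 - 4/7) - 5/(-5 - 4/7)) - 8)² = ((11/2 - 1*(-39/7) - 5/(-39/7)) - 8)² = ((11/2 + 39/7 - 5*(-7/39)) - 8)² = ((11/2 + 39/7 + 35/39) - 8)² = (6535/546 - 8)² = (2167/546)² = 4695889/298116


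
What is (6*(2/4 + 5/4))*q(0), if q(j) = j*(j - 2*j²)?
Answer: 0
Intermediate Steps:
(6*(2/4 + 5/4))*q(0) = (6*(2/4 + 5/4))*(0²*(1 - 2*0)) = (6*(2*(¼) + 5*(¼)))*(0*(1 + 0)) = (6*(½ + 5/4))*(0*1) = (6*(7/4))*0 = (21/2)*0 = 0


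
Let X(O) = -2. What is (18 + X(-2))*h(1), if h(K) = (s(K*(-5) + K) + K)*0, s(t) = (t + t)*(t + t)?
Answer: 0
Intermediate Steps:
s(t) = 4*t² (s(t) = (2*t)*(2*t) = 4*t²)
h(K) = 0 (h(K) = (4*(K*(-5) + K)² + K)*0 = (4*(-5*K + K)² + K)*0 = (4*(-4*K)² + K)*0 = (4*(16*K²) + K)*0 = (64*K² + K)*0 = (K + 64*K²)*0 = 0)
(18 + X(-2))*h(1) = (18 - 2)*0 = 16*0 = 0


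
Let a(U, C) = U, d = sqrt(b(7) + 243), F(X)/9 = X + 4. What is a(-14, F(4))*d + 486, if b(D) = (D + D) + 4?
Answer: 486 - 42*sqrt(29) ≈ 259.82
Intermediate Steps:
b(D) = 4 + 2*D (b(D) = 2*D + 4 = 4 + 2*D)
F(X) = 36 + 9*X (F(X) = 9*(X + 4) = 9*(4 + X) = 36 + 9*X)
d = 3*sqrt(29) (d = sqrt((4 + 2*7) + 243) = sqrt((4 + 14) + 243) = sqrt(18 + 243) = sqrt(261) = 3*sqrt(29) ≈ 16.155)
a(-14, F(4))*d + 486 = -42*sqrt(29) + 486 = 486 - 42*sqrt(29)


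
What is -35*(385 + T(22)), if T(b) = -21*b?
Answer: 2695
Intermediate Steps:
-35*(385 + T(22)) = -35*(385 - 21*22) = -35*(385 - 462) = -35*(-77) = 2695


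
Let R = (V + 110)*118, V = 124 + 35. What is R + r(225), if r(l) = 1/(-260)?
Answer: 8252919/260 ≈ 31742.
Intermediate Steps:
V = 159
r(l) = -1/260
R = 31742 (R = (159 + 110)*118 = 269*118 = 31742)
R + r(225) = 31742 - 1/260 = 8252919/260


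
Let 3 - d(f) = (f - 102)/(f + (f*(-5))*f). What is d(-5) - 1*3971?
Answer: -515947/130 ≈ -3968.8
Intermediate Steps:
d(f) = 3 - (-102 + f)/(f - 5*f²) (d(f) = 3 - (f - 102)/(f + (f*(-5))*f) = 3 - (-102 + f)/(f + (-5*f)*f) = 3 - (-102 + f)/(f - 5*f²))
d(-5) - 1*3971 = (-102 - 2*(-5) + 15*(-5)²)/((-5)*(-1 + 5*(-5))) - 1*3971 = -(-102 + 10 + 15*25)/(5*(-1 - 25)) - 3971 = -⅕*(-102 + 10 + 375)/(-26) - 3971 = -⅕*(-1/26)*283 - 3971 = 283/130 - 3971 = -515947/130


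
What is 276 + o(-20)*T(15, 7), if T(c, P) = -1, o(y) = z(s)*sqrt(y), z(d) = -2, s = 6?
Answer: 276 + 4*I*sqrt(5) ≈ 276.0 + 8.9443*I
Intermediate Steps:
o(y) = -2*sqrt(y)
276 + o(-20)*T(15, 7) = 276 - 4*I*sqrt(5)*(-1) = 276 + 4*I*sqrt(5)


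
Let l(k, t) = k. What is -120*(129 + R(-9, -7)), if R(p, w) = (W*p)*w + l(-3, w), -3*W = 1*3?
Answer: -7560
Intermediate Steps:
W = -1 (W = -3/3 = -⅓*3 = -1)
R(p, w) = -3 - p*w (R(p, w) = (-p)*w - 3 = -p*w - 3 = -3 - p*w)
-120*(129 + R(-9, -7)) = -120*(129 + (-3 - 1*(-9)*(-7))) = -120*(129 + (-3 - 63)) = -120*(129 - 66) = -120*63 = -7560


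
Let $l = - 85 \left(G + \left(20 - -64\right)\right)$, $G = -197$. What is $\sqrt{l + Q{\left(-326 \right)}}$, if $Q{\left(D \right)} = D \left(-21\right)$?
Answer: $\sqrt{16451} \approx 128.26$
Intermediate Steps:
$Q{\left(D \right)} = - 21 D$
$l = 9605$ ($l = - 85 \left(-197 + \left(20 - -64\right)\right) = - 85 \left(-197 + \left(20 + 64\right)\right) = - 85 \left(-197 + 84\right) = \left(-85\right) \left(-113\right) = 9605$)
$\sqrt{l + Q{\left(-326 \right)}} = \sqrt{9605 - -6846} = \sqrt{9605 + 6846} = \sqrt{16451}$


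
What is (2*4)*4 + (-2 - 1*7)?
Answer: 23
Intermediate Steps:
(2*4)*4 + (-2 - 1*7) = 8*4 + (-2 - 7) = 32 - 9 = 23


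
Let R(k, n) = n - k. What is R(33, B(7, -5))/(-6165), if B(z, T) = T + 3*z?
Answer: 17/6165 ≈ 0.0027575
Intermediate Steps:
R(33, B(7, -5))/(-6165) = ((-5 + 3*7) - 1*33)/(-6165) = ((-5 + 21) - 33)*(-1/6165) = (16 - 33)*(-1/6165) = -17*(-1/6165) = 17/6165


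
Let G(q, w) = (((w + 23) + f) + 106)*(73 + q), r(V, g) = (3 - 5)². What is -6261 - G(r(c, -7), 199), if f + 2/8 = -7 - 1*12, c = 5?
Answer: -120139/4 ≈ -30035.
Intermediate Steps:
r(V, g) = 4 (r(V, g) = (-2)² = 4)
f = -77/4 (f = -¼ + (-7 - 1*12) = -¼ + (-7 - 12) = -¼ - 19 = -77/4 ≈ -19.250)
G(q, w) = (73 + q)*(439/4 + w) (G(q, w) = (((w + 23) - 77/4) + 106)*(73 + q) = (((23 + w) - 77/4) + 106)*(73 + q) = ((15/4 + w) + 106)*(73 + q) = (439/4 + w)*(73 + q) = (73 + q)*(439/4 + w))
-6261 - G(r(c, -7), 199) = -6261 - (32047/4 + 73*199 + (439/4)*4 + 4*199) = -6261 - (32047/4 + 14527 + 439 + 796) = -6261 - 1*95095/4 = -6261 - 95095/4 = -120139/4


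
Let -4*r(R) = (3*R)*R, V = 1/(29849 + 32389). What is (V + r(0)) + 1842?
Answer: 114642397/62238 ≈ 1842.0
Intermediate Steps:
V = 1/62238 ≈ 1.6067e-5
r(R) = -3*R²/4 (r(R) = -3*R*R/4 = -3*R²/4)
(V + r(0)) + 1842 = (1/62238 - ¾*0²) + 1842 = (1/62238 - ¾*0) + 1842 = (1/62238 + 0) + 1842 = 1/62238 + 1842 = 114642397/62238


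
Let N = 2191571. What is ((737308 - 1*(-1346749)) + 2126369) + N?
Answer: 6401997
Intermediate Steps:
((737308 - 1*(-1346749)) + 2126369) + N = ((737308 - 1*(-1346749)) + 2126369) + 2191571 = ((737308 + 1346749) + 2126369) + 2191571 = (2084057 + 2126369) + 2191571 = 4210426 + 2191571 = 6401997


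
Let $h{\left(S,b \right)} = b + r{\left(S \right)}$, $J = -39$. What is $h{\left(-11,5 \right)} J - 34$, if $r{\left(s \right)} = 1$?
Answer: $-268$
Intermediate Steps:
$h{\left(S,b \right)} = 1 + b$ ($h{\left(S,b \right)} = b + 1 = 1 + b$)
$h{\left(-11,5 \right)} J - 34 = \left(1 + 5\right) \left(-39\right) - 34 = 6 \left(-39\right) - 34 = -234 - 34 = -268$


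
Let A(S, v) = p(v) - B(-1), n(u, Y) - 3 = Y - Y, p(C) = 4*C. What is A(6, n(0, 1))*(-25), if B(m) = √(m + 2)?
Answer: -275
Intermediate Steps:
n(u, Y) = 3 (n(u, Y) = 3 + (Y - Y) = 3 + 0 = 3)
B(m) = √(2 + m)
A(S, v) = -1 + 4*v (A(S, v) = 4*v - √(2 - 1) = 4*v - √1 = 4*v - 1*1 = 4*v - 1 = -1 + 4*v)
A(6, n(0, 1))*(-25) = (-1 + 4*3)*(-25) = (-1 + 12)*(-25) = 11*(-25) = -275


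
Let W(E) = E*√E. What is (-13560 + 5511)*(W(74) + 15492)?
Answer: -124695108 - 595626*√74 ≈ -1.2982e+8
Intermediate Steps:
W(E) = E^(3/2)
(-13560 + 5511)*(W(74) + 15492) = (-13560 + 5511)*(74^(3/2) + 15492) = -8049*(74*√74 + 15492) = -8049*(15492 + 74*√74) = -124695108 - 595626*√74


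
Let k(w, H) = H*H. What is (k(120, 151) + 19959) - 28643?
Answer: 14117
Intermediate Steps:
k(w, H) = H²
(k(120, 151) + 19959) - 28643 = (151² + 19959) - 28643 = (22801 + 19959) - 28643 = 42760 - 28643 = 14117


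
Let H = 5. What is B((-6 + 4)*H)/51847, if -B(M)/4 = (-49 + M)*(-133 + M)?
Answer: -33748/51847 ≈ -0.65092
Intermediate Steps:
B(M) = -4*(-133 + M)*(-49 + M) (B(M) = -4*(-49 + M)*(-133 + M) = -4*(-133 + M)*(-49 + M))
B((-6 + 4)*H)/51847 = (-26068 - 4*25*(-6 + 4)**2 + 728*((-6 + 4)*5))/51847 = (-26068 - 4*(-2*5)**2 + 728*(-2*5))*(1/51847) = (-26068 - 4*(-10)**2 + 728*(-10))*(1/51847) = (-26068 - 4*100 - 7280)*(1/51847) = (-26068 - 400 - 7280)*(1/51847) = -33748*1/51847 = -33748/51847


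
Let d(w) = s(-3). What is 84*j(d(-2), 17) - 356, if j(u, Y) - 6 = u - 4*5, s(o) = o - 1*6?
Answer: -2288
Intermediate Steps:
s(o) = -6 + o (s(o) = o - 6 = -6 + o)
d(w) = -9 (d(w) = -6 - 3 = -9)
j(u, Y) = -14 + u (j(u, Y) = 6 + (u - 4*5) = 6 + (u - 20) = 6 + (-20 + u) = -14 + u)
84*j(d(-2), 17) - 356 = 84*(-14 - 9) - 356 = 84*(-23) - 356 = -1932 - 356 = -2288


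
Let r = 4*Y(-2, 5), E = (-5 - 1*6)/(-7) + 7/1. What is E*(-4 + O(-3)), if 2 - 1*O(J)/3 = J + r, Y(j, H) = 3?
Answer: -1500/7 ≈ -214.29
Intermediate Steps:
E = 60/7 (E = (-5 - 6)*(-1/7) + 7*1 = -11*(-1/7) + 7 = 11/7 + 7 = 60/7 ≈ 8.5714)
r = 12 (r = 4*3 = 12)
O(J) = -30 - 3*J (O(J) = 6 - 3*(J + 12) = 6 - 3*(12 + J) = 6 + (-36 - 3*J) = -30 - 3*J)
E*(-4 + O(-3)) = 60*(-4 + (-30 - 3*(-3)))/7 = 60*(-4 + (-30 + 9))/7 = 60*(-4 - 21)/7 = (60/7)*(-25) = -1500/7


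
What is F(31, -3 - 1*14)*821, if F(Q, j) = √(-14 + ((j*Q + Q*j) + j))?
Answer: 821*I*√1085 ≈ 27043.0*I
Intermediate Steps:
F(Q, j) = √(-14 + j + 2*Q*j) (F(Q, j) = √(-14 + ((Q*j + Q*j) + j)) = √(-14 + (2*Q*j + j)) = √(-14 + (j + 2*Q*j)) = √(-14 + j + 2*Q*j))
F(31, -3 - 1*14)*821 = √(-14 + (-3 - 1*14) + 2*31*(-3 - 1*14))*821 = √(-14 + (-3 - 14) + 2*31*(-3 - 14))*821 = √(-14 - 17 + 2*31*(-17))*821 = √(-14 - 17 - 1054)*821 = √(-1085)*821 = (I*√1085)*821 = 821*I*√1085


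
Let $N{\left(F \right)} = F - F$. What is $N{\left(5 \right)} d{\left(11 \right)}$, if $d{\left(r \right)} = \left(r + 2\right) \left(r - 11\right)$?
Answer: $0$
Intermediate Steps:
$d{\left(r \right)} = \left(-11 + r\right) \left(2 + r\right)$ ($d{\left(r \right)} = \left(2 + r\right) \left(-11 + r\right) = \left(-11 + r\right) \left(2 + r\right)$)
$N{\left(F \right)} = 0$
$N{\left(5 \right)} d{\left(11 \right)} = 0 \left(-22 + 11^{2} - 99\right) = 0 \left(-22 + 121 - 99\right) = 0 \cdot 0 = 0$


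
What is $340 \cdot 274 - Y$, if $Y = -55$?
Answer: $93215$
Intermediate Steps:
$340 \cdot 274 - Y = 340 \cdot 274 - -55 = 93160 + 55 = 93215$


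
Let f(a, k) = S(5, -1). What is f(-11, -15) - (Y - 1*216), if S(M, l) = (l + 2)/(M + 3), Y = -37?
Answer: 2025/8 ≈ 253.13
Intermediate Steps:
S(M, l) = (2 + l)/(3 + M)
f(a, k) = 1/8 (f(a, k) = (2 - 1)/(3 + 5) = 1/8)
f(-11, -15) - (Y - 1*216) = 1/8 - (-37 - 1*216) = 1/8 - (-37 - 216) = 1/8 - 1*(-253) = 1/8 + 253 = 2025/8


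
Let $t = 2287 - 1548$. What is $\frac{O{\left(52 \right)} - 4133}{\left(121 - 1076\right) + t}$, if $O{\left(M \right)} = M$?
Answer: $\frac{4081}{216} \approx 18.894$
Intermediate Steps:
$t = 739$
$\frac{O{\left(52 \right)} - 4133}{\left(121 - 1076\right) + t} = \frac{52 - 4133}{\left(121 - 1076\right) + 739} = - \frac{4081}{-955 + 739} = - \frac{4081}{-216} = \left(-4081\right) \left(- \frac{1}{216}\right) = \frac{4081}{216}$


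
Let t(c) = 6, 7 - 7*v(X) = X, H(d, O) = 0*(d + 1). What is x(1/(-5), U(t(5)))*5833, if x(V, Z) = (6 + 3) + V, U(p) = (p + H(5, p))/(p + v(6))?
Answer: 256652/5 ≈ 51330.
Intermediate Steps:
H(d, O) = 0 (H(d, O) = 0*(1 + d) = 0)
v(X) = 1 - X/7
U(p) = p/(1/7 + p) (U(p) = (p + 0)/(p + (1 - 1/7*6)) = p/(p + (1 - 6/7)) = p/(p + 1/7) = p/(1/7 + p))
x(V, Z) = 9 + V
x(1/(-5), U(t(5)))*5833 = (9 + 1/(-5))*5833 = (9 - 1/5)*5833 = (44/5)*5833 = 256652/5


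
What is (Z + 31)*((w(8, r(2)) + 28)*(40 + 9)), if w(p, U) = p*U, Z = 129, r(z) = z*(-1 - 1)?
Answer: -31360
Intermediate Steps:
r(z) = -2*z (r(z) = z*(-2) = -2*z)
w(p, U) = U*p
(Z + 31)*((w(8, r(2)) + 28)*(40 + 9)) = (129 + 31)*((-2*2*8 + 28)*(40 + 9)) = 160*((-4*8 + 28)*49) = 160*((-32 + 28)*49) = 160*(-4*49) = 160*(-196) = -31360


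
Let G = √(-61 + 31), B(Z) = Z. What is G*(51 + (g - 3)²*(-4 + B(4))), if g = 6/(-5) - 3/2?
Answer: 51*I*√30 ≈ 279.34*I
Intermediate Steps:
g = -27/10 (g = 6*(-⅕) - 3*½ = -6/5 - 3/2 = -27/10 ≈ -2.7000)
G = I*√30 (G = √(-30) = I*√30 ≈ 5.4772*I)
G*(51 + (g - 3)²*(-4 + B(4))) = (I*√30)*(51 + (-27/10 - 3)²*(-4 + 4)) = (I*√30)*(51 + (-57/10)²*0) = (I*√30)*(51 + (3249/100)*0) = (I*√30)*(51 + 0) = (I*√30)*51 = 51*I*√30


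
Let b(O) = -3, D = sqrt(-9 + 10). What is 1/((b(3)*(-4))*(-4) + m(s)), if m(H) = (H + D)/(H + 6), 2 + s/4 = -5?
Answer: -22/1029 ≈ -0.021380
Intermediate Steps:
D = 1 (D = sqrt(1) = 1)
s = -28 (s = -8 + 4*(-5) = -8 - 20 = -28)
m(H) = (1 + H)/(6 + H) (m(H) = (H + 1)/(H + 6) = (1 + H)/(6 + H))
1/((b(3)*(-4))*(-4) + m(s)) = 1/(-3*(-4)*(-4) + (1 - 28)/(6 - 28)) = 1/(12*(-4) - 27/(-22)) = 1/(-48 - 1/22*(-27)) = 1/(-48 + 27/22) = 1/(-1029/22) = -22/1029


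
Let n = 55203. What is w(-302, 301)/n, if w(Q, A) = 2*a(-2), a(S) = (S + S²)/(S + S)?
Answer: -1/55203 ≈ -1.8115e-5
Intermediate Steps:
a(S) = (S + S²)/(2*S) (a(S) = (S + S²)/((2*S)) = (S + S²)*(1/(2*S)) = (S + S²)/(2*S))
w(Q, A) = -1 (w(Q, A) = 2*(½ + (½)*(-2)) = 2*(½ - 1) = 2*(-½) = -1)
w(-302, 301)/n = -1/55203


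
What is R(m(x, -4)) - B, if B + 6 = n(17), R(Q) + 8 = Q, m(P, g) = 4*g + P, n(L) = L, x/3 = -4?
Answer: -47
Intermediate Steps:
x = -12 (x = 3*(-4) = -12)
m(P, g) = P + 4*g
R(Q) = -8 + Q
B = 11 (B = -6 + 17 = 11)
R(m(x, -4)) - B = (-8 + (-12 + 4*(-4))) - 1*11 = (-8 + (-12 - 16)) - 11 = (-8 - 28) - 11 = -36 - 11 = -47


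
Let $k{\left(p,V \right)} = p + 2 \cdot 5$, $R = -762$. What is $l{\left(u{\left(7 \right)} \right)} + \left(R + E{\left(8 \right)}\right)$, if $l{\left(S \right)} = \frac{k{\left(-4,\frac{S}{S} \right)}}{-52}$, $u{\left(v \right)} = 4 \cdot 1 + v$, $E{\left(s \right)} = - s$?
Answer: $- \frac{20023}{26} \approx -770.12$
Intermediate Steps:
$k{\left(p,V \right)} = 10 + p$ ($k{\left(p,V \right)} = p + 10 = 10 + p$)
$u{\left(v \right)} = 4 + v$
$l{\left(S \right)} = - \frac{3}{26}$ ($l{\left(S \right)} = \frac{10 - 4}{-52} = 6 \left(- \frac{1}{52}\right) = - \frac{3}{26}$)
$l{\left(u{\left(7 \right)} \right)} + \left(R + E{\left(8 \right)}\right) = - \frac{3}{26} - 770 = - \frac{20023}{26}$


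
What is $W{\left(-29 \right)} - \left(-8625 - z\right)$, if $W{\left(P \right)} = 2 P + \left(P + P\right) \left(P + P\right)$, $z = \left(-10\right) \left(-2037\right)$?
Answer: $32301$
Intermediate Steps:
$z = 20370$
$W{\left(P \right)} = 2 P + 4 P^{2}$ ($W{\left(P \right)} = 2 P + 2 P 2 P = 2 P + 4 P^{2}$)
$W{\left(-29 \right)} - \left(-8625 - z\right) = 2 \left(-29\right) \left(1 + 2 \left(-29\right)\right) - \left(-8625 - 20370\right) = 2 \left(-29\right) \left(1 - 58\right) - \left(-8625 - 20370\right) = 2 \left(-29\right) \left(-57\right) - -28995 = 3306 + 28995 = 32301$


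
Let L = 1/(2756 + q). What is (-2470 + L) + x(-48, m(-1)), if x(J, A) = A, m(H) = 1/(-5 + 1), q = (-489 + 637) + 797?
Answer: -36569577/14804 ≈ -2470.3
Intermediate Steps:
q = 945 (q = 148 + 797 = 945)
m(H) = -¼ (m(H) = 1/(-4) = -¼)
L = 1/3701 (L = 1/(2756 + 945) = 1/3701 ≈ 0.00027020)
(-2470 + L) + x(-48, m(-1)) = (-2470 + 1/3701) - ¼ = -9141469/3701 - ¼ = -36569577/14804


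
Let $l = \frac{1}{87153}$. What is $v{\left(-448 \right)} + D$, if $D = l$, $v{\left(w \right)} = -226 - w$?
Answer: $\frac{19347967}{87153} \approx 222.0$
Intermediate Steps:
$l = \frac{1}{87153} \approx 1.1474 \cdot 10^{-5}$
$D = \frac{1}{87153} \approx 1.1474 \cdot 10^{-5}$
$v{\left(-448 \right)} + D = \left(-226 - -448\right) + \frac{1}{87153} = \left(-226 + 448\right) + \frac{1}{87153} = 222 + \frac{1}{87153} = \frac{19347967}{87153}$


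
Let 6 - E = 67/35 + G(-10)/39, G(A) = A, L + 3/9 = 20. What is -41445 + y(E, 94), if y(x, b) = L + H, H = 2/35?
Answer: -4349654/105 ≈ -41425.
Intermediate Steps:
L = 59/3 (L = -⅓ + 20 = 59/3 ≈ 19.667)
E = 5927/1365 (E = 6 - (67/35 - 10/39) = 6 - 1*2263/1365 = 6 - 2263/1365 = 5927/1365 ≈ 4.3421)
H = 2/35 (H = 2*(1/35) = 2/35 ≈ 0.057143)
y(x, b) = 2071/105 (y(x, b) = 59/3 + 2/35 = 2071/105)
-41445 + y(E, 94) = -41445 + 2071/105 = -4349654/105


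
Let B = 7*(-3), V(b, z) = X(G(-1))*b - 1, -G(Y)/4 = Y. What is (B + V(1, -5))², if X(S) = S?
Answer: 324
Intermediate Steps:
G(Y) = -4*Y
V(b, z) = -1 + 4*b (V(b, z) = (-4*(-1))*b - 1 = 4*b - 1 = -1 + 4*b)
B = -21
(B + V(1, -5))² = (-21 + (-1 + 4*1))² = (-21 + (-1 + 4))² = (-21 + 3)² = (-18)² = 324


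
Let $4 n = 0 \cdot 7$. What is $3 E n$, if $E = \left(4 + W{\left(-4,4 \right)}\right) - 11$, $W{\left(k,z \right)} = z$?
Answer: $0$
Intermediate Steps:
$n = 0$ ($n = \frac{0 \cdot 7}{4} = \frac{1}{4} \cdot 0 = 0$)
$E = -3$ ($E = \left(4 + 4\right) - 11 = 8 - 11 = -3$)
$3 E n = 3 \left(-3\right) 0 = \left(-9\right) 0 = 0$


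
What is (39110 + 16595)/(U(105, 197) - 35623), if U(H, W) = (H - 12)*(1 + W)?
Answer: -55705/17209 ≈ -3.2370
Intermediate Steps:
U(H, W) = (1 + W)*(-12 + H) (U(H, W) = (-12 + H)*(1 + W) = (1 + W)*(-12 + H))
(39110 + 16595)/(U(105, 197) - 35623) = (39110 + 16595)/((-12 + 105 - 12*197 + 105*197) - 35623) = 55705/((-12 + 105 - 2364 + 20685) - 35623) = 55705/(18414 - 35623) = 55705/(-17209) = 55705*(-1/17209) = -55705/17209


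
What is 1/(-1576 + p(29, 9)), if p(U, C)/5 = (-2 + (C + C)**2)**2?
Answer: 1/516844 ≈ 1.9348e-6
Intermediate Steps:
p(U, C) = 5*(-2 + 4*C**2)**2 (p(U, C) = 5*(-2 + (C + C)**2)**2 = 5*(-2 + (2*C)**2)**2 = 5*(-2 + 4*C**2)**2)
1/(-1576 + p(29, 9)) = 1/(-1576 + 20*(-1 + 2*9**2)**2) = 1/(-1576 + 20*(-1 + 2*81)**2) = 1/(-1576 + 20*(-1 + 162)**2) = 1/(-1576 + 20*161**2) = 1/(-1576 + 20*25921) = 1/(-1576 + 518420) = 1/516844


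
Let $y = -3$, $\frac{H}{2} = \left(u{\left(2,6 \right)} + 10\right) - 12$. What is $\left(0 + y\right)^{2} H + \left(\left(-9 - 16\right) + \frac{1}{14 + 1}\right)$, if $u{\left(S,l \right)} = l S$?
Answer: $\frac{2326}{15} \approx 155.07$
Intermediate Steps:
$u{\left(S,l \right)} = S l$
$H = 20$ ($H = 2 \left(\left(2 \cdot 6 + 10\right) - 12\right) = 2 \left(\left(12 + 10\right) - 12\right) = 2 \left(22 - 12\right) = 2 \cdot 10 = 20$)
$\left(0 + y\right)^{2} H + \left(\left(-9 - 16\right) + \frac{1}{14 + 1}\right) = \left(0 - 3\right)^{2} \cdot 20 + \left(\left(-9 - 16\right) + \frac{1}{14 + 1}\right) = \left(-3\right)^{2} \cdot 20 - \left(25 - \frac{1}{15}\right) = 9 \cdot 20 + \left(-25 + \frac{1}{15}\right) = 180 - \frac{374}{15} = \frac{2326}{15}$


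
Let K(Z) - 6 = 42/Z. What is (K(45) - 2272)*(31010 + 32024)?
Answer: -2141643184/15 ≈ -1.4278e+8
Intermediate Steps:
K(Z) = 6 + 42/Z
(K(45) - 2272)*(31010 + 32024) = ((6 + 42/45) - 2272)*(31010 + 32024) = ((6 + 42*(1/45)) - 2272)*63034 = ((6 + 14/15) - 2272)*63034 = (104/15 - 2272)*63034 = -33976/15*63034 = -2141643184/15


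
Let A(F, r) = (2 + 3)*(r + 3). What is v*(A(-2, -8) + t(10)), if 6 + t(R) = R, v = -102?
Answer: 2142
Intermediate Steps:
t(R) = -6 + R
A(F, r) = 15 + 5*r (A(F, r) = 5*(3 + r) = 15 + 5*r)
v*(A(-2, -8) + t(10)) = -102*((15 + 5*(-8)) + (-6 + 10)) = -102*((15 - 40) + 4) = -102*(-25 + 4) = -102*(-21) = 2142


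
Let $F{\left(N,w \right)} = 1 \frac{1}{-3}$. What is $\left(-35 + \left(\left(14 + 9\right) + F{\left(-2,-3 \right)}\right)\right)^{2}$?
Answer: $\frac{1369}{9} \approx 152.11$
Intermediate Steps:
$F{\left(N,w \right)} = - \frac{1}{3}$ ($F{\left(N,w \right)} = 1 \left(- \frac{1}{3}\right) = - \frac{1}{3}$)
$\left(-35 + \left(\left(14 + 9\right) + F{\left(-2,-3 \right)}\right)\right)^{2} = \left(-35 + \left(\left(14 + 9\right) - \frac{1}{3}\right)\right)^{2} = \left(-35 + \left(23 - \frac{1}{3}\right)\right)^{2} = \left(-35 + \frac{68}{3}\right)^{2} = \left(- \frac{37}{3}\right)^{2} = \frac{1369}{9}$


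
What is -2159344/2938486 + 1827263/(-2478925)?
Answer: -5361119284509/3642143203775 ≈ -1.4720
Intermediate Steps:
-2159344/2938486 + 1827263/(-2478925) = -2159344*1/2938486 + 1827263*(-1/2478925) = -1079672/1469243 - 1827263/2478925 = -5361119284509/3642143203775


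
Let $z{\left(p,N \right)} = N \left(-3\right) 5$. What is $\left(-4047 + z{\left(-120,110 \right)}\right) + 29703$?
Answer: $24006$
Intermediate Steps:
$z{\left(p,N \right)} = - 15 N$ ($z{\left(p,N \right)} = - 3 N 5 = - 15 N$)
$\left(-4047 + z{\left(-120,110 \right)}\right) + 29703 = \left(-4047 - 1650\right) + 29703 = -5697 + 29703 = 24006$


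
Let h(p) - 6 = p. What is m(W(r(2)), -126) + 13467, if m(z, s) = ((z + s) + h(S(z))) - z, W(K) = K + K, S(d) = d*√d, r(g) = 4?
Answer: 13347 + 16*√2 ≈ 13370.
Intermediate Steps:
S(d) = d^(3/2)
h(p) = 6 + p
W(K) = 2*K
m(z, s) = 6 + s + z^(3/2) (m(z, s) = ((z + s) + (6 + z^(3/2))) - z = ((s + z) + (6 + z^(3/2))) - z = (6 + s + z + z^(3/2)) - z = 6 + s + z^(3/2))
m(W(r(2)), -126) + 13467 = (6 - 126 + (2*4)^(3/2)) + 13467 = (6 - 126 + 8^(3/2)) + 13467 = (6 - 126 + 16*√2) + 13467 = (-120 + 16*√2) + 13467 = 13347 + 16*√2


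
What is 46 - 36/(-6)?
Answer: 52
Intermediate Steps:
46 - 36/(-6) = 46 - 36*(-⅙) = 46 + 6 = 52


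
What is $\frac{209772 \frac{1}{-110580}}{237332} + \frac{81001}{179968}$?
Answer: $\frac{2330884286497}{5178850051840} \approx 0.45008$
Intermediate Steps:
$\frac{209772 \frac{1}{-110580}}{237332} + \frac{81001}{179968} = 209772 \left(- \frac{1}{110580}\right) \frac{1}{237332} + 81001 \cdot \frac{1}{179968} = \left(- \frac{17481}{9215}\right) \frac{1}{237332} + \frac{81001}{179968} = - \frac{17481}{2187014380} + \frac{81001}{179968} = \frac{2330884286497}{5178850051840}$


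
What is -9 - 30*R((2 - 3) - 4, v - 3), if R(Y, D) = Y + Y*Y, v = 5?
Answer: -609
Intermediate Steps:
R(Y, D) = Y + Y²
-9 - 30*R((2 - 3) - 4, v - 3) = -9 - 30*((2 - 3) - 4)*(1 + ((2 - 3) - 4)) = -9 - 30*(-1 - 4)*(1 + (-1 - 4)) = -9 - (-150)*(1 - 5) = -9 - (-150)*(-4) = -9 - 30*20 = -9 - 600 = -609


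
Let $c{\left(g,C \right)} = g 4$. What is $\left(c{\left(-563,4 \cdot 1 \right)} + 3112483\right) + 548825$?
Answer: $3659056$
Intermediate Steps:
$c{\left(g,C \right)} = 4 g$
$\left(c{\left(-563,4 \cdot 1 \right)} + 3112483\right) + 548825 = \left(4 \left(-563\right) + 3112483\right) + 548825 = \left(-2252 + 3112483\right) + 548825 = 3110231 + 548825 = 3659056$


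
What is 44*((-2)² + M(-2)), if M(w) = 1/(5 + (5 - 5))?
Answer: 924/5 ≈ 184.80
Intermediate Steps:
M(w) = ⅕ (M(w) = 1/(5 + 0) = 1/5 = ⅕)
44*((-2)² + M(-2)) = 44*((-2)² + ⅕) = 44*(4 + ⅕) = 44*(21/5) = 924/5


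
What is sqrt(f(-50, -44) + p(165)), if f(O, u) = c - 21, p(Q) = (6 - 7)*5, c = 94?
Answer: 2*sqrt(17) ≈ 8.2462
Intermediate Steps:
p(Q) = -5 (p(Q) = -1*5 = -5)
f(O, u) = 73 (f(O, u) = 94 - 21 = 73)
sqrt(f(-50, -44) + p(165)) = sqrt(73 - 5) = sqrt(68) = 2*sqrt(17)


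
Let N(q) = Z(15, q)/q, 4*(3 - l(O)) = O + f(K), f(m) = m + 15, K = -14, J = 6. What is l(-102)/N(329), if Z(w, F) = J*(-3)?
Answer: -37177/72 ≈ -516.35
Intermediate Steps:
f(m) = 15 + m
Z(w, F) = -18 (Z(w, F) = 6*(-3) = -18)
l(O) = 11/4 - O/4 (l(O) = 3 - (O + (15 - 14))/4 = 3 - (O + 1)/4 = 3 - (1 + O)/4 = 3 + (-¼ - O/4) = 11/4 - O/4)
N(q) = -18/q
l(-102)/N(329) = (11/4 - ¼*(-102))/((-18/329)) = (11/4 + 51/2)/((-18*1/329)) = 113/(4*(-18/329)) = (113/4)*(-329/18) = -37177/72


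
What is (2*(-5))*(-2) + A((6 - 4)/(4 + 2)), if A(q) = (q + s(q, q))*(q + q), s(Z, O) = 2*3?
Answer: 218/9 ≈ 24.222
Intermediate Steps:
s(Z, O) = 6
A(q) = 2*q*(6 + q) (A(q) = (q + 6)*(q + q) = (6 + q)*(2*q) = 2*q*(6 + q))
(2*(-5))*(-2) + A((6 - 4)/(4 + 2)) = (2*(-5))*(-2) + 2*((6 - 4)/(4 + 2))*(6 + (6 - 4)/(4 + 2)) = -10*(-2) + 2*(2/6)*(6 + 2/6) = 20 + 2*(2*(⅙))*(6 + 2*(⅙)) = 20 + 2*(⅓)*(6 + ⅓) = 20 + 2*(⅓)*(19/3) = 20 + 38/9 = 218/9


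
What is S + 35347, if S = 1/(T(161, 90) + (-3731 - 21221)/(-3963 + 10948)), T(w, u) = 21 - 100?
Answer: 20386976164/576767 ≈ 35347.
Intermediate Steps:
T(w, u) = -79
S = -6985/576767 (S = 1/(-79 + (-3731 - 21221)/(-3963 + 10948)) = 1/(-79 - 24952/6985) = 1/(-576767/6985) = -6985/576767 ≈ -0.012111)
S + 35347 = -6985/576767 + 35347 = 20386976164/576767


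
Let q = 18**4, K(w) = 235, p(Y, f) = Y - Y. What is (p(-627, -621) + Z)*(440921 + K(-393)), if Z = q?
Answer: 46310792256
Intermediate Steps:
p(Y, f) = 0
q = 104976
Z = 104976
(p(-627, -621) + Z)*(440921 + K(-393)) = (0 + 104976)*(440921 + 235) = 104976*441156 = 46310792256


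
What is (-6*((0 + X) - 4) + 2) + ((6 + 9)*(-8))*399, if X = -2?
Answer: -47842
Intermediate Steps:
(-6*((0 + X) - 4) + 2) + ((6 + 9)*(-8))*399 = (-6*((0 - 2) - 4) + 2) + ((6 + 9)*(-8))*399 = (-6*(-2 - 4) + 2) + (15*(-8))*399 = (-6*(-6) + 2) - 120*399 = (36 + 2) - 47880 = 38 - 47880 = -47842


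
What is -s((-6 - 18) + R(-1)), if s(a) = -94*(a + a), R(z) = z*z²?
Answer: -4700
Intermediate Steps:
R(z) = z³
s(a) = -188*a
-s((-6 - 18) + R(-1)) = -(-188)*((-6 - 18) + (-1)³) = -(-188)*(-24 - 1) = -(-188)*(-25) = -1*4700 = -4700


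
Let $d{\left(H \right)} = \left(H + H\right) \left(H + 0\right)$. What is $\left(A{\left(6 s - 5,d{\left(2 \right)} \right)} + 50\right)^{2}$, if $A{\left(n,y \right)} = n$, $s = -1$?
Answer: $1521$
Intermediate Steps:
$d{\left(H \right)} = 2 H^{2}$ ($d{\left(H \right)} = 2 H H = 2 H^{2}$)
$\left(A{\left(6 s - 5,d{\left(2 \right)} \right)} + 50\right)^{2} = \left(\left(6 \left(-1\right) - 5\right) + 50\right)^{2} = \left(\left(-6 - 5\right) + 50\right)^{2} = \left(-11 + 50\right)^{2} = 39^{2} = 1521$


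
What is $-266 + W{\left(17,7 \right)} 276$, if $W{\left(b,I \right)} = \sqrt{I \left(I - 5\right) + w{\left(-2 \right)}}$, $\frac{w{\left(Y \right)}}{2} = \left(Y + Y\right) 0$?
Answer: $-266 + 276 \sqrt{14} \approx 766.7$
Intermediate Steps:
$w{\left(Y \right)} = 0$ ($w{\left(Y \right)} = 2 \left(Y + Y\right) 0 = 2 \cdot 2 Y 0 = 2 \cdot 0 = 0$)
$W{\left(b,I \right)} = \sqrt{I \left(-5 + I\right)}$ ($W{\left(b,I \right)} = \sqrt{I \left(I - 5\right) + 0} = \sqrt{I \left(-5 + I\right) + 0} = \sqrt{I \left(-5 + I\right)}$)
$-266 + W{\left(17,7 \right)} 276 = -266 + \sqrt{7 \left(-5 + 7\right)} 276 = -266 + \sqrt{7 \cdot 2} \cdot 276 = -266 + \sqrt{14} \cdot 276 = -266 + 276 \sqrt{14}$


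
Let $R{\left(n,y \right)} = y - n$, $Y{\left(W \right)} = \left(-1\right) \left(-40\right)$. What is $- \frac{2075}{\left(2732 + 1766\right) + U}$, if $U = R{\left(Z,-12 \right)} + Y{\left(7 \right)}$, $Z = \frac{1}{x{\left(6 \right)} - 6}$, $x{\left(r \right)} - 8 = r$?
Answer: $- \frac{16600}{36207} \approx -0.45848$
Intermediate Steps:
$x{\left(r \right)} = 8 + r$
$Y{\left(W \right)} = 40$
$Z = \frac{1}{8}$ ($Z = \frac{1}{\left(8 + 6\right) - 6} = \frac{1}{14 - 6} = \frac{1}{8} \approx 0.125$)
$U = \frac{223}{8}$ ($U = \left(-12 - \frac{1}{8}\right) + 40 = - \frac{97}{8} + 40 = \frac{223}{8} \approx 27.875$)
$- \frac{2075}{\left(2732 + 1766\right) + U} = - \frac{2075}{\left(2732 + 1766\right) + \frac{223}{8}} = - \frac{2075}{4498 + \frac{223}{8}} = - \frac{2075}{\frac{36207}{8}} = \left(-2075\right) \frac{8}{36207} = - \frac{16600}{36207}$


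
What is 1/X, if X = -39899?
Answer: -1/39899 ≈ -2.5063e-5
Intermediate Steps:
1/X = 1/(-39899) = -1/39899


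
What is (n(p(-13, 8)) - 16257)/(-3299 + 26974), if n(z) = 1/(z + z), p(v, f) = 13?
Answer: -422681/615550 ≈ -0.68667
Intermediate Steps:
n(z) = 1/(2*z)
(n(p(-13, 8)) - 16257)/(-3299 + 26974) = ((½)/13 - 16257)/(-3299 + 26974) = ((½)*(1/13) - 16257)/23675 = (1/26 - 16257)*(1/23675) = -422681/26*1/23675 = -422681/615550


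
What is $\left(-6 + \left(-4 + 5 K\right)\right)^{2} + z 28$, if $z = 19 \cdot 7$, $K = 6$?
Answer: $4124$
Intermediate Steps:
$z = 133$
$\left(-6 + \left(-4 + 5 K\right)\right)^{2} + z 28 = \left(-6 + \left(-4 + 5 \cdot 6\right)\right)^{2} + 133 \cdot 28 = \left(-6 + \left(-4 + 30\right)\right)^{2} + 3724 = \left(-6 + 26\right)^{2} + 3724 = 20^{2} + 3724 = 400 + 3724 = 4124$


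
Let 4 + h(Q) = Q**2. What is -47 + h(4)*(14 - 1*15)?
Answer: -59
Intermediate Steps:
h(Q) = -4 + Q**2
-47 + h(4)*(14 - 1*15) = -47 + (-4 + 4**2)*(14 - 1*15) = -47 + (-4 + 16)*(14 - 15) = -47 + 12*(-1) = -47 - 12 = -59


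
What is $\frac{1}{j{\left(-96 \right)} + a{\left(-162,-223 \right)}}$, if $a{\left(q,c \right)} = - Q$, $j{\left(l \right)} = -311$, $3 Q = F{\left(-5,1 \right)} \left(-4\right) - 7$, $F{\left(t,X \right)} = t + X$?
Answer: $- \frac{1}{314} \approx -0.0031847$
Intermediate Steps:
$F{\left(t,X \right)} = X + t$
$Q = 3$ ($Q = \frac{\left(1 - 5\right) \left(-4\right) - 7}{3} = \frac{\left(-4\right) \left(-4\right) - 7}{3} = \frac{16 - 7}{3} = \frac{1}{3} \cdot 9 = 3$)
$a{\left(q,c \right)} = -3$ ($a{\left(q,c \right)} = \left(-1\right) 3 = -3$)
$\frac{1}{j{\left(-96 \right)} + a{\left(-162,-223 \right)}} = \frac{1}{-311 - 3} = \frac{1}{-314} = - \frac{1}{314}$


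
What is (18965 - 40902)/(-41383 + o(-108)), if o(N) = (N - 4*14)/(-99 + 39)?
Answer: 329055/620704 ≈ 0.53013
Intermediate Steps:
o(N) = 14/15 - N/60 (o(N) = (N - 56)/(-60) = (-56 + N)*(-1/60) = 14/15 - N/60)
(18965 - 40902)/(-41383 + o(-108)) = (18965 - 40902)/(-41383 + (14/15 - 1/60*(-108))) = -21937/(-41383 + (14/15 + 9/5)) = -21937/(-41383 + 41/15) = -21937/(-620704/15) = -21937*(-15/620704) = 329055/620704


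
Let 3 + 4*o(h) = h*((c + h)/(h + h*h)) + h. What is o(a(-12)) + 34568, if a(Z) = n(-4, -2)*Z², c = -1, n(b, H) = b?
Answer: 19793513/575 ≈ 34424.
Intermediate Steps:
a(Z) = -4*Z²
o(h) = -¾ + h/4 + h*(-1 + h)/(4*(h + h²)) (o(h) = -¾ + (h*((-1 + h)/(h + h*h)) + h)/4 = -¾ + (h*((-1 + h)/(h + h²)) + h)/4 = -¾ + (h*(-1 + h)/(h + h²) + h)/4 = -¾ + (h + h*(-1 + h)/(h + h²))/4 = -¾ + (h/4 + h*(-1 + h)/(4*(h + h²))) = -¾ + h/4 + h*(-1 + h)/(4*(h + h²)))
o(a(-12)) + 34568 = (-4 + (-4*(-12)²)² - (-4)*(-12)²)/(4*(1 - 4*(-12)²)) + 34568 = (-4 + (-4*144)² - (-4)*144)/(4*(1 - 4*144)) + 34568 = (-4 + (-576)² - 1*(-576))/(4*(1 - 576)) + 34568 = (¼)*(-4 + 331776 + 576)/(-575) + 34568 = (¼)*(-1/575)*332348 + 34568 = -83087/575 + 34568 = 19793513/575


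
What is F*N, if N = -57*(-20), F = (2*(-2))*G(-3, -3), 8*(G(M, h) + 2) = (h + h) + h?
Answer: 14250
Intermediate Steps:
G(M, h) = -2 + 3*h/8 (G(M, h) = -2 + ((h + h) + h)/8 = -2 + (2*h + h)/8 = -2 + (3*h)/8 = -2 + 3*h/8)
F = 25/2 (F = (2*(-2))*(-2 + (3/8)*(-3)) = -4*(-2 - 9/8) = -4*(-25/8) = 25/2 ≈ 12.500)
N = 1140
F*N = (25/2)*1140 = 14250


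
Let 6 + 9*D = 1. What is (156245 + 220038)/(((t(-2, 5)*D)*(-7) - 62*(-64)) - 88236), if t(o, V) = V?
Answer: -3386547/758237 ≈ -4.4663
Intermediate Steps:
D = -5/9 (D = -⅔ + (⅑)*1 = -⅔ + ⅑ = -5/9 ≈ -0.55556)
(156245 + 220038)/(((t(-2, 5)*D)*(-7) - 62*(-64)) - 88236) = (156245 + 220038)/(((5*(-5/9))*(-7) - 62*(-64)) - 88236) = 376283/((-25/9*(-7) + 3968) - 88236) = 376283/((175/9 + 3968) - 88236) = 376283/(35887/9 - 88236) = 376283/(-758237/9) = 376283*(-9/758237) = -3386547/758237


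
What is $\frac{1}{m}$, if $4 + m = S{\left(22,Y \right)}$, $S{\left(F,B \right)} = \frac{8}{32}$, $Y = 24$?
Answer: $- \frac{4}{15} \approx -0.26667$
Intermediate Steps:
$S{\left(F,B \right)} = \frac{1}{4}$ ($S{\left(F,B \right)} = 8 \cdot \frac{1}{32} = \frac{1}{4}$)
$m = - \frac{15}{4}$ ($m = -4 + \frac{1}{4} = - \frac{15}{4} \approx -3.75$)
$\frac{1}{m} = \frac{1}{- \frac{15}{4}} = - \frac{4}{15}$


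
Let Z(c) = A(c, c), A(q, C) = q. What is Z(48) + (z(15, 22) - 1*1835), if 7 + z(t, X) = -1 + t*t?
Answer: -1570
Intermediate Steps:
z(t, X) = -8 + t² (z(t, X) = -7 + (-1 + t*t) = -7 + (-1 + t²) = -8 + t²)
Z(c) = c
Z(48) + (z(15, 22) - 1*1835) = 48 + ((-8 + 15²) - 1*1835) = 48 + ((-8 + 225) - 1835) = 48 + (217 - 1835) = 48 - 1618 = -1570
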